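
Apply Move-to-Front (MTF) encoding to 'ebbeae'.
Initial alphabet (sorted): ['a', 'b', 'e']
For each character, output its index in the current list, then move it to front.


MTF encoding:
'e': index 2 in ['a', 'b', 'e'] -> ['e', 'a', 'b']
'b': index 2 in ['e', 'a', 'b'] -> ['b', 'e', 'a']
'b': index 0 in ['b', 'e', 'a'] -> ['b', 'e', 'a']
'e': index 1 in ['b', 'e', 'a'] -> ['e', 'b', 'a']
'a': index 2 in ['e', 'b', 'a'] -> ['a', 'e', 'b']
'e': index 1 in ['a', 'e', 'b'] -> ['e', 'a', 'b']


Output: [2, 2, 0, 1, 2, 1]


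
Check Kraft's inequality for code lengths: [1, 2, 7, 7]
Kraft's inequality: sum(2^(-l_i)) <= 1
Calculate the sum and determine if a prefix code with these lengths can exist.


Sum = 2^(-1) + 2^(-2) + 2^(-7) + 2^(-7)
    = 0.5 + 0.25 + 0.0078125 + 0.0078125
    = 98/128 = 0.765625
Since 0.765625 <= 1, Kraft's inequality IS satisfied.
A prefix code with these lengths CAN exist.

Kraft sum = 0.765625. Satisfied.


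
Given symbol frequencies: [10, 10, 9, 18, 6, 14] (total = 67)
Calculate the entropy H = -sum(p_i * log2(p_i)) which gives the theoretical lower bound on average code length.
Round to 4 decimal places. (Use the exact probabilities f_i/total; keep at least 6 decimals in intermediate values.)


Per-symbol terms -p_i * log2(p_i) with p_i = f_i/67:
  p = 10/67 = 0.149254: log2(p) = -2.744161, -p*log2(p) = 0.409576
  p = 10/67 = 0.149254: log2(p) = -2.744161, -p*log2(p) = 0.409576
  p = 9/67 = 0.134328: log2(p) = -2.896164, -p*log2(p) = 0.389037
  p = 18/67 = 0.268657: log2(p) = -1.896164, -p*log2(p) = 0.509417
  p = 6/67 = 0.089552: log2(p) = -3.481127, -p*log2(p) = 0.311743
  p = 14/67 = 0.208955: log2(p) = -2.258734, -p*log2(p) = 0.471974
H = 0.409576 + 0.409576 + 0.389037 + 0.509417 + 0.311743 + 0.471974 = 2.501323

H = 2.5013 bits/symbol


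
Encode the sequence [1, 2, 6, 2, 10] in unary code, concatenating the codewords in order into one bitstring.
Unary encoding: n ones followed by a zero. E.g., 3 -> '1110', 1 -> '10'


Encode each number as n ones followed by a terminating 0:
  1 -> 10 (2 bits)
  2 -> 110 (3 bits)
  6 -> 1111110 (7 bits)
  2 -> 110 (3 bits)
  10 -> 11111111110 (11 bits)
Total length = 2 + 3 + 7 + 3 + 11 = 26 bits.

Unary([1, 2, 6, 2, 10]) = 10110111111011011111111110 (26 bits)


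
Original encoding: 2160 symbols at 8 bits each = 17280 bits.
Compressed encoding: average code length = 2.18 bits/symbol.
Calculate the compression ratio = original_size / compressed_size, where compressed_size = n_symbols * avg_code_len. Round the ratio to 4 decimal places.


original_size = n_symbols * orig_bits = 2160 * 8 = 17280 bits
compressed_size = n_symbols * avg_code_len = 2160 * 2.18 = 4708.8 bits
ratio = original_size / compressed_size = 17280 / 4708.8 = 3.6697

Compression ratio = 3.6697


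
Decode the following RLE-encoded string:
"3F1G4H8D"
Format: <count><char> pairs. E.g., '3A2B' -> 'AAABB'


Expanding each <count><char> pair:
  3F -> 'FFF'
  1G -> 'G'
  4H -> 'HHHH'
  8D -> 'DDDDDDDD'

Decoded = FFFGHHHHDDDDDDDD


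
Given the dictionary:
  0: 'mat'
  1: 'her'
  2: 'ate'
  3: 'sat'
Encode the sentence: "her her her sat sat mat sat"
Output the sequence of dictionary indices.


Look up each word in the dictionary:
  'her' -> 1
  'her' -> 1
  'her' -> 1
  'sat' -> 3
  'sat' -> 3
  'mat' -> 0
  'sat' -> 3

Encoded: [1, 1, 1, 3, 3, 0, 3]


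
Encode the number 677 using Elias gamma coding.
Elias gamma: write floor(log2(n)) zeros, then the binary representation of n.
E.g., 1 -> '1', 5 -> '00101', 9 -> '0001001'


num_bits = floor(log2(677)) + 1 = 10
leading_zeros = num_bits - 1 = 9
binary(677) = 1010100101

Elias gamma(677) = '000000000' + '1010100101' = 0000000001010100101 (19 bits)


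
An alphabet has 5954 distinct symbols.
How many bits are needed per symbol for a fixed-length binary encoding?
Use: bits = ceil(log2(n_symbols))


log2(5954) = 12.5396
Bracket: 2^12 = 4096 < 5954 <= 2^13 = 8192
So ceil(log2(5954)) = 13

bits = ceil(log2(5954)) = ceil(12.5396) = 13 bits


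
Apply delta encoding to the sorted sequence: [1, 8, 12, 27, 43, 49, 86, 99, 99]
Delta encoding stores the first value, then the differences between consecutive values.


First value: 1
Deltas:
  8 - 1 = 7
  12 - 8 = 4
  27 - 12 = 15
  43 - 27 = 16
  49 - 43 = 6
  86 - 49 = 37
  99 - 86 = 13
  99 - 99 = 0


Delta encoded: [1, 7, 4, 15, 16, 6, 37, 13, 0]


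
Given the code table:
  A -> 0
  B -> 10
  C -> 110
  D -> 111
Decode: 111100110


Decoding:
111 -> D
10 -> B
0 -> A
110 -> C


Result: DBAC


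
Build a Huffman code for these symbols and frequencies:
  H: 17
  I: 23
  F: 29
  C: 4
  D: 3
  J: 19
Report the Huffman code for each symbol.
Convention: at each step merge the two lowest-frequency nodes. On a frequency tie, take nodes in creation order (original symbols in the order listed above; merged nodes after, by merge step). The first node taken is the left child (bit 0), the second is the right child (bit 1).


Huffman tree construction:
Step 1: Merge D(3) + C(4) = 7
Step 2: Merge (D+C)(7) + H(17) = 24
Step 3: Merge J(19) + I(23) = 42
Step 4: Merge ((D+C)+H)(24) + F(29) = 53
Step 5: Merge (J+I)(42) + (((D+C)+H)+F)(53) = 95
Read each symbol's code off the tree from the root (left child = 0, right child = 1).

Codes:
  H: 101 (length 3)
  I: 01 (length 2)
  F: 11 (length 2)
  C: 1001 (length 4)
  D: 1000 (length 4)
  J: 00 (length 2)
Average code length: 221/95 = 2.3263 bits/symbol


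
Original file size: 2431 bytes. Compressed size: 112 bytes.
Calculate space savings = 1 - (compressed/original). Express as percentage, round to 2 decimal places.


ratio = compressed/original = 112/2431 = 0.046072
savings = 1 - ratio = 1 - 0.046072 = 0.953928
as a percentage: 0.953928 * 100 = 95.39%

Space savings = 1 - 112/2431 = 95.39%


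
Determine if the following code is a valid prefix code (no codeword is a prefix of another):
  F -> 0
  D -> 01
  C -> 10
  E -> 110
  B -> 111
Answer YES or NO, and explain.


Checking each pair (does one codeword prefix another?):
  F='0' vs D='01': prefix -- VIOLATION

NO -- this is NOT a valid prefix code. F (0) is a prefix of D (01).


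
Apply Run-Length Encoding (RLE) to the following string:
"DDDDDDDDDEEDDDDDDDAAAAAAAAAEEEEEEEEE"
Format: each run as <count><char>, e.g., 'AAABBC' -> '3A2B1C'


Scanning runs left to right:
  i=0: run of 'D' x 9 -> '9D'
  i=9: run of 'E' x 2 -> '2E'
  i=11: run of 'D' x 7 -> '7D'
  i=18: run of 'A' x 9 -> '9A'
  i=27: run of 'E' x 9 -> '9E'

RLE = 9D2E7D9A9E


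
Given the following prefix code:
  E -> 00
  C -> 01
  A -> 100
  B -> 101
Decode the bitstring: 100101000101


Decoding step by step:
Bits 100 -> A
Bits 101 -> B
Bits 00 -> E
Bits 01 -> C
Bits 01 -> C


Decoded message: ABECC


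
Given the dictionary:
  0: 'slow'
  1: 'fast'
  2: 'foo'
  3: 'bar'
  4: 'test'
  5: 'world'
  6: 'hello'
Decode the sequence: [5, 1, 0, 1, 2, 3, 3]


Look up each index in the dictionary:
  5 -> 'world'
  1 -> 'fast'
  0 -> 'slow'
  1 -> 'fast'
  2 -> 'foo'
  3 -> 'bar'
  3 -> 'bar'

Decoded: "world fast slow fast foo bar bar"


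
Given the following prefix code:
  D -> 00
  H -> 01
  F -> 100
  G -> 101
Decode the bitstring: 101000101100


Decoding step by step:
Bits 101 -> G
Bits 00 -> D
Bits 01 -> H
Bits 01 -> H
Bits 100 -> F


Decoded message: GDHHF


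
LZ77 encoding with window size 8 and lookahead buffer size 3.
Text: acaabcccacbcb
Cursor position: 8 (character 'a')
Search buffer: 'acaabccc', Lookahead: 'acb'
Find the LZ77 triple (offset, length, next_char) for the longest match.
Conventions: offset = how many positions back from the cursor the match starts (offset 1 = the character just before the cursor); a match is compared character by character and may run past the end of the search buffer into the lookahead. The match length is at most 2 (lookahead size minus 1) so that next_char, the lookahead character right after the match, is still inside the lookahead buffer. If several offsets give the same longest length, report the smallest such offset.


Try each offset into the search buffer:
  offset=1 (pos 7, char 'c'): match length 0
  offset=2 (pos 6, char 'c'): match length 0
  offset=3 (pos 5, char 'c'): match length 0
  offset=4 (pos 4, char 'b'): match length 0
  offset=5 (pos 3, char 'a'): match length 1
  offset=6 (pos 2, char 'a'): match length 1
  offset=7 (pos 1, char 'c'): match length 0
  offset=8 (pos 0, char 'a'): match length 2
Longest match has length 2 at offset 8.
next_char = character at position 8 + 2 = 10 -> 'b'

Best match: offset=8, length=2 (matching 'ac' starting at position 0)
LZ77 triple: (8, 2, 'b')


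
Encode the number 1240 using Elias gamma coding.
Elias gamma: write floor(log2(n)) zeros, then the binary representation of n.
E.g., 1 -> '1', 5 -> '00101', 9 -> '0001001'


num_bits = floor(log2(1240)) + 1 = 11
leading_zeros = num_bits - 1 = 10
binary(1240) = 10011011000

Elias gamma(1240) = '0000000000' + '10011011000' = 000000000010011011000 (21 bits)


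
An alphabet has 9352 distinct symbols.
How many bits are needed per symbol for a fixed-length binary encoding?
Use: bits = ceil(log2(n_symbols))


log2(9352) = 13.1911
Bracket: 2^13 = 8192 < 9352 <= 2^14 = 16384
So ceil(log2(9352)) = 14

bits = ceil(log2(9352)) = ceil(13.1911) = 14 bits


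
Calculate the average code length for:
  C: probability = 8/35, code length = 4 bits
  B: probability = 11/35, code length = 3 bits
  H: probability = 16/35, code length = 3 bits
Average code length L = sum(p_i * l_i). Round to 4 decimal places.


Weighted contributions p_i * l_i:
  C: (8/35) * 4 = 32/35
  B: (11/35) * 3 = 33/35
  H: (16/35) * 3 = 48/35
Sum = (32 + 33 + 48)/35 = 113/35

L = 113/35 = 3.2286 bits/symbol


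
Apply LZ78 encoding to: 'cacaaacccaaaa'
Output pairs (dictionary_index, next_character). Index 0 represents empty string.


LZ78 encoding steps:
Dictionary: {0: ''}
Step 1: w='' (idx 0), next='c' -> output (0, 'c'), add 'c' as idx 1
Step 2: w='' (idx 0), next='a' -> output (0, 'a'), add 'a' as idx 2
Step 3: w='c' (idx 1), next='a' -> output (1, 'a'), add 'ca' as idx 3
Step 4: w='a' (idx 2), next='a' -> output (2, 'a'), add 'aa' as idx 4
Step 5: w='c' (idx 1), next='c' -> output (1, 'c'), add 'cc' as idx 5
Step 6: w='ca' (idx 3), next='a' -> output (3, 'a'), add 'caa' as idx 6
Step 7: w='aa' (idx 4), end of input -> output (4, '')


Encoded: [(0, 'c'), (0, 'a'), (1, 'a'), (2, 'a'), (1, 'c'), (3, 'a'), (4, '')]


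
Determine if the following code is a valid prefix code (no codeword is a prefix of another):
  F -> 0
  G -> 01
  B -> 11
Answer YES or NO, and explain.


Checking each pair (does one codeword prefix another?):
  F='0' vs G='01': prefix -- VIOLATION

NO -- this is NOT a valid prefix code. F (0) is a prefix of G (01).


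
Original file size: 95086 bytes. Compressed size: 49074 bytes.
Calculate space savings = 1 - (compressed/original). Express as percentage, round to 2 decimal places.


ratio = compressed/original = 49074/95086 = 0.516101
savings = 1 - ratio = 1 - 0.516101 = 0.483899
as a percentage: 0.483899 * 100 = 48.39%

Space savings = 1 - 49074/95086 = 48.39%


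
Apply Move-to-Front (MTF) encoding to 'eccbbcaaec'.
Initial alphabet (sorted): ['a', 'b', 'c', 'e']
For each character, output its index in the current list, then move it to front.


MTF encoding:
'e': index 3 in ['a', 'b', 'c', 'e'] -> ['e', 'a', 'b', 'c']
'c': index 3 in ['e', 'a', 'b', 'c'] -> ['c', 'e', 'a', 'b']
'c': index 0 in ['c', 'e', 'a', 'b'] -> ['c', 'e', 'a', 'b']
'b': index 3 in ['c', 'e', 'a', 'b'] -> ['b', 'c', 'e', 'a']
'b': index 0 in ['b', 'c', 'e', 'a'] -> ['b', 'c', 'e', 'a']
'c': index 1 in ['b', 'c', 'e', 'a'] -> ['c', 'b', 'e', 'a']
'a': index 3 in ['c', 'b', 'e', 'a'] -> ['a', 'c', 'b', 'e']
'a': index 0 in ['a', 'c', 'b', 'e'] -> ['a', 'c', 'b', 'e']
'e': index 3 in ['a', 'c', 'b', 'e'] -> ['e', 'a', 'c', 'b']
'c': index 2 in ['e', 'a', 'c', 'b'] -> ['c', 'e', 'a', 'b']


Output: [3, 3, 0, 3, 0, 1, 3, 0, 3, 2]


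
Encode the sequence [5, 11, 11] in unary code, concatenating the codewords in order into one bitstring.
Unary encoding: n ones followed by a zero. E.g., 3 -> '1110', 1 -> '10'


Encode each number as n ones followed by a terminating 0:
  5 -> 111110 (6 bits)
  11 -> 111111111110 (12 bits)
  11 -> 111111111110 (12 bits)
Total length = 6 + 12 + 12 = 30 bits.

Unary([5, 11, 11]) = 111110111111111110111111111110 (30 bits)


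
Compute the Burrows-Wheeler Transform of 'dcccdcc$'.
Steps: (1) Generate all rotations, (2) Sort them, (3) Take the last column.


Rotations (sorted):
  0: $dcccdcc -> last char: c
  1: c$dcccdc -> last char: c
  2: cc$dcccd -> last char: d
  3: cccdcc$d -> last char: d
  4: ccdcc$dc -> last char: c
  5: cdcc$dcc -> last char: c
  6: dcc$dccc -> last char: c
  7: dcccdcc$ -> last char: $


BWT = ccddccc$


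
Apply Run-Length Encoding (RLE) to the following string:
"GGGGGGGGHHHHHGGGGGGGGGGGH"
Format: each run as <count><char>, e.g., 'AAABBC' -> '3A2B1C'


Scanning runs left to right:
  i=0: run of 'G' x 8 -> '8G'
  i=8: run of 'H' x 5 -> '5H'
  i=13: run of 'G' x 11 -> '11G'
  i=24: run of 'H' x 1 -> '1H'

RLE = 8G5H11G1H


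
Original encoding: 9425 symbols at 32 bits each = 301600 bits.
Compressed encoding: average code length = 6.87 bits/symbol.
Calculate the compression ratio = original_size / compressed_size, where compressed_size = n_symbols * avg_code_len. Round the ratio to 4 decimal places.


original_size = n_symbols * orig_bits = 9425 * 32 = 301600 bits
compressed_size = n_symbols * avg_code_len = 9425 * 6.87 = 64749.75 bits
ratio = original_size / compressed_size = 301600 / 64749.75 = 4.6579

Compression ratio = 4.6579


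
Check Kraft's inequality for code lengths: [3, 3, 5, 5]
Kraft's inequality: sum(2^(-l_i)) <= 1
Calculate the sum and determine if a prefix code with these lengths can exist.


Sum = 2^(-3) + 2^(-3) + 2^(-5) + 2^(-5)
    = 0.125 + 0.125 + 0.03125 + 0.03125
    = 10/32 = 0.3125
Since 0.3125 <= 1, Kraft's inequality IS satisfied.
A prefix code with these lengths CAN exist.

Kraft sum = 0.3125. Satisfied.


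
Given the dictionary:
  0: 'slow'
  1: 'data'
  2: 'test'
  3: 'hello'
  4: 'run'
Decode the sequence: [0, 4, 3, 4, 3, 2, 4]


Look up each index in the dictionary:
  0 -> 'slow'
  4 -> 'run'
  3 -> 'hello'
  4 -> 'run'
  3 -> 'hello'
  2 -> 'test'
  4 -> 'run'

Decoded: "slow run hello run hello test run"


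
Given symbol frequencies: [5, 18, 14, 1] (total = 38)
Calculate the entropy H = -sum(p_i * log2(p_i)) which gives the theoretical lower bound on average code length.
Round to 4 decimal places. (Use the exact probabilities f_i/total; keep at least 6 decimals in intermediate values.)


Per-symbol terms -p_i * log2(p_i) with p_i = f_i/38:
  p = 5/38 = 0.131579: log2(p) = -2.925999, -p*log2(p) = 0.385000
  p = 18/38 = 0.473684: log2(p) = -1.078003, -p*log2(p) = 0.510633
  p = 14/38 = 0.368421: log2(p) = -1.440573, -p*log2(p) = 0.530737
  p = 1/38 = 0.026316: log2(p) = -5.247928, -p*log2(p) = 0.138103
H = 0.385000 + 0.510633 + 0.530737 + 0.138103 = 1.564473

H = 1.5645 bits/symbol


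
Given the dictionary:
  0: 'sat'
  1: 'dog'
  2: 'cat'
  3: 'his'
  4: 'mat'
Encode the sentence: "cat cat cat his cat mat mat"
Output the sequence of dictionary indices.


Look up each word in the dictionary:
  'cat' -> 2
  'cat' -> 2
  'cat' -> 2
  'his' -> 3
  'cat' -> 2
  'mat' -> 4
  'mat' -> 4

Encoded: [2, 2, 2, 3, 2, 4, 4]


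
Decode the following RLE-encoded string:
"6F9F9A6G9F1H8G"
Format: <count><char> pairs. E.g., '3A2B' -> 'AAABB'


Expanding each <count><char> pair:
  6F -> 'FFFFFF'
  9F -> 'FFFFFFFFF'
  9A -> 'AAAAAAAAA'
  6G -> 'GGGGGG'
  9F -> 'FFFFFFFFF'
  1H -> 'H'
  8G -> 'GGGGGGGG'

Decoded = FFFFFFFFFFFFFFFAAAAAAAAAGGGGGGFFFFFFFFFHGGGGGGGG


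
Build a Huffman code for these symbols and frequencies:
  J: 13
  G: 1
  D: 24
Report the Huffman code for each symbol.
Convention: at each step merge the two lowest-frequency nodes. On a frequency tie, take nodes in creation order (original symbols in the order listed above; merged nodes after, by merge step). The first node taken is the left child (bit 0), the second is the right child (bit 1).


Huffman tree construction:
Step 1: Merge G(1) + J(13) = 14
Step 2: Merge (G+J)(14) + D(24) = 38
Read each symbol's code off the tree from the root (left child = 0, right child = 1).

Codes:
  J: 01 (length 2)
  G: 00 (length 2)
  D: 1 (length 1)
Average code length: 52/38 = 1.3684 bits/symbol


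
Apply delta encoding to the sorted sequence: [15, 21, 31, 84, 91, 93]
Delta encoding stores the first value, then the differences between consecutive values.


First value: 15
Deltas:
  21 - 15 = 6
  31 - 21 = 10
  84 - 31 = 53
  91 - 84 = 7
  93 - 91 = 2


Delta encoded: [15, 6, 10, 53, 7, 2]


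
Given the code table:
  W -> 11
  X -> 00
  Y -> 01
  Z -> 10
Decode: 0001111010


Decoding:
00 -> X
01 -> Y
11 -> W
10 -> Z
10 -> Z


Result: XYWZZ


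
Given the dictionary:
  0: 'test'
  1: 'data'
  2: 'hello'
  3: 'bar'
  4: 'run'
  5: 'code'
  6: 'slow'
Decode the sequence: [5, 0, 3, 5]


Look up each index in the dictionary:
  5 -> 'code'
  0 -> 'test'
  3 -> 'bar'
  5 -> 'code'

Decoded: "code test bar code"


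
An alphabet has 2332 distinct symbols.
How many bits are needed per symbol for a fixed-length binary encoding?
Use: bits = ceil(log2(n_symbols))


log2(2332) = 11.1874
Bracket: 2^11 = 2048 < 2332 <= 2^12 = 4096
So ceil(log2(2332)) = 12

bits = ceil(log2(2332)) = ceil(11.1874) = 12 bits


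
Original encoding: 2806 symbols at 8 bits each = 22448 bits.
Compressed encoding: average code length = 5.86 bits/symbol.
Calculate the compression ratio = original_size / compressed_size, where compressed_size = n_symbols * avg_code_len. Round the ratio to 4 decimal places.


original_size = n_symbols * orig_bits = 2806 * 8 = 22448 bits
compressed_size = n_symbols * avg_code_len = 2806 * 5.86 = 16443.16 bits
ratio = original_size / compressed_size = 22448 / 16443.16 = 1.3652

Compression ratio = 1.3652


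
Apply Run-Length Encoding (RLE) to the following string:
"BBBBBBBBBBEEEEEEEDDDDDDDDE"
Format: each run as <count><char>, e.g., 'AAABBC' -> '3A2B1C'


Scanning runs left to right:
  i=0: run of 'B' x 10 -> '10B'
  i=10: run of 'E' x 7 -> '7E'
  i=17: run of 'D' x 8 -> '8D'
  i=25: run of 'E' x 1 -> '1E'

RLE = 10B7E8D1E


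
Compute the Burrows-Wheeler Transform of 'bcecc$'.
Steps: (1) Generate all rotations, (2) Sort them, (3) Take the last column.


Rotations (sorted):
  0: $bcecc -> last char: c
  1: bcecc$ -> last char: $
  2: c$bcec -> last char: c
  3: cc$bce -> last char: e
  4: cecc$b -> last char: b
  5: ecc$bc -> last char: c


BWT = c$cebc


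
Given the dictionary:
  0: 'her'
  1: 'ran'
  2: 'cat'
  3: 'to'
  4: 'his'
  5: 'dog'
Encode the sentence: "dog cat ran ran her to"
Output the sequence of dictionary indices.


Look up each word in the dictionary:
  'dog' -> 5
  'cat' -> 2
  'ran' -> 1
  'ran' -> 1
  'her' -> 0
  'to' -> 3

Encoded: [5, 2, 1, 1, 0, 3]


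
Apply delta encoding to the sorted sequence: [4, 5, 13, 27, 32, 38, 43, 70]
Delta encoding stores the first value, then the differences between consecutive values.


First value: 4
Deltas:
  5 - 4 = 1
  13 - 5 = 8
  27 - 13 = 14
  32 - 27 = 5
  38 - 32 = 6
  43 - 38 = 5
  70 - 43 = 27


Delta encoded: [4, 1, 8, 14, 5, 6, 5, 27]


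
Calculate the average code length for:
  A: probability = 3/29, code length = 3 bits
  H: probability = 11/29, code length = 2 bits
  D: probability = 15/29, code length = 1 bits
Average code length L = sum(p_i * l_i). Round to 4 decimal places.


Weighted contributions p_i * l_i:
  A: (3/29) * 3 = 9/29
  H: (11/29) * 2 = 22/29
  D: (15/29) * 1 = 15/29
Sum = (9 + 22 + 15)/29 = 46/29

L = 46/29 = 1.5862 bits/symbol


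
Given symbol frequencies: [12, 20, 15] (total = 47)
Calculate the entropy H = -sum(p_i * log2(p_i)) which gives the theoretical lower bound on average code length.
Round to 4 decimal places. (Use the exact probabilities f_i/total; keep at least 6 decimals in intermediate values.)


Per-symbol terms -p_i * log2(p_i) with p_i = f_i/47:
  p = 12/47 = 0.255319: log2(p) = -1.969626, -p*log2(p) = 0.502883
  p = 20/47 = 0.425532: log2(p) = -1.232661, -p*log2(p) = 0.524536
  p = 15/47 = 0.319149: log2(p) = -1.647698, -p*log2(p) = 0.525861
H = 0.502883 + 0.524536 + 0.525861 = 1.553280

H = 1.5533 bits/symbol


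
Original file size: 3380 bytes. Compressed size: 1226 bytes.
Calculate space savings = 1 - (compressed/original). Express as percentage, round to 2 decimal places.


ratio = compressed/original = 1226/3380 = 0.362722
savings = 1 - ratio = 1 - 0.362722 = 0.637278
as a percentage: 0.637278 * 100 = 63.73%

Space savings = 1 - 1226/3380 = 63.73%


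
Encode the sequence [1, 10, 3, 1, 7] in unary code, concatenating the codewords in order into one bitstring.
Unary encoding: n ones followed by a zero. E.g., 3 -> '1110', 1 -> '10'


Encode each number as n ones followed by a terminating 0:
  1 -> 10 (2 bits)
  10 -> 11111111110 (11 bits)
  3 -> 1110 (4 bits)
  1 -> 10 (2 bits)
  7 -> 11111110 (8 bits)
Total length = 2 + 11 + 4 + 2 + 8 = 27 bits.

Unary([1, 10, 3, 1, 7]) = 101111111111011101011111110 (27 bits)


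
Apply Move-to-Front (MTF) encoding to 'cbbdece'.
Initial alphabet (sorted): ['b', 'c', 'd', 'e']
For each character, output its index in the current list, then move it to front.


MTF encoding:
'c': index 1 in ['b', 'c', 'd', 'e'] -> ['c', 'b', 'd', 'e']
'b': index 1 in ['c', 'b', 'd', 'e'] -> ['b', 'c', 'd', 'e']
'b': index 0 in ['b', 'c', 'd', 'e'] -> ['b', 'c', 'd', 'e']
'd': index 2 in ['b', 'c', 'd', 'e'] -> ['d', 'b', 'c', 'e']
'e': index 3 in ['d', 'b', 'c', 'e'] -> ['e', 'd', 'b', 'c']
'c': index 3 in ['e', 'd', 'b', 'c'] -> ['c', 'e', 'd', 'b']
'e': index 1 in ['c', 'e', 'd', 'b'] -> ['e', 'c', 'd', 'b']


Output: [1, 1, 0, 2, 3, 3, 1]


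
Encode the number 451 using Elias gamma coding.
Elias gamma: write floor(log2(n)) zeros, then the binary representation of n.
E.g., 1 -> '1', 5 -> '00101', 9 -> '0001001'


num_bits = floor(log2(451)) + 1 = 9
leading_zeros = num_bits - 1 = 8
binary(451) = 111000011

Elias gamma(451) = '00000000' + '111000011' = 00000000111000011 (17 bits)


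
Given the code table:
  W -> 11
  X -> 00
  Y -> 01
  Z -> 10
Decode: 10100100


Decoding:
10 -> Z
10 -> Z
01 -> Y
00 -> X


Result: ZZYX


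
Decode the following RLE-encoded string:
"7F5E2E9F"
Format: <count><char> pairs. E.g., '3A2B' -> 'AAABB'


Expanding each <count><char> pair:
  7F -> 'FFFFFFF'
  5E -> 'EEEEE'
  2E -> 'EE'
  9F -> 'FFFFFFFFF'

Decoded = FFFFFFFEEEEEEEFFFFFFFFF


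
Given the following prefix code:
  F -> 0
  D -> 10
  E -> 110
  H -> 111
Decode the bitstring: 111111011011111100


Decoding step by step:
Bits 111 -> H
Bits 111 -> H
Bits 0 -> F
Bits 110 -> E
Bits 111 -> H
Bits 111 -> H
Bits 0 -> F
Bits 0 -> F


Decoded message: HHFEHHFF


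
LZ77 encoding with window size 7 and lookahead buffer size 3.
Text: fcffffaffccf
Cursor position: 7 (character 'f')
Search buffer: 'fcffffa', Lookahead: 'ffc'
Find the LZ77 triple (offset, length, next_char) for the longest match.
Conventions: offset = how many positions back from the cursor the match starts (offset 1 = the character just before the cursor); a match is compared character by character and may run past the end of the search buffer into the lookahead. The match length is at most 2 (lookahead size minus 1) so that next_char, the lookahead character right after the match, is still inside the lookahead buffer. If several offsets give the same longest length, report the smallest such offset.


Try each offset into the search buffer:
  offset=1 (pos 6, char 'a'): match length 0
  offset=2 (pos 5, char 'f'): match length 1
  offset=3 (pos 4, char 'f'): match length 2
  offset=4 (pos 3, char 'f'): match length 2
  offset=5 (pos 2, char 'f'): match length 2
  offset=6 (pos 1, char 'c'): match length 0
  offset=7 (pos 0, char 'f'): match length 1
Longest match has length 2, found at offsets 3, 4, 5; take the smallest, offset 3.
next_char = character at position 7 + 2 = 9 -> 'c'

Best match: offset=3, length=2 (matching 'ff' starting at position 4)
LZ77 triple: (3, 2, 'c')


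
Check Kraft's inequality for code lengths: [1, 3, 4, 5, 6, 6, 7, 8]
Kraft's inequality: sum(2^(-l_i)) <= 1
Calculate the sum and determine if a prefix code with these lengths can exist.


Sum = 2^(-1) + 2^(-3) + 2^(-4) + 2^(-5) + 2^(-6) + 2^(-6) + 2^(-7) + 2^(-8)
    = 0.5 + 0.125 + 0.0625 + 0.03125 + 0.015625 + 0.015625 + 0.0078125 + 0.00390625
    = 195/256 = 0.76171875
Since 0.76171875 <= 1, Kraft's inequality IS satisfied.
A prefix code with these lengths CAN exist.

Kraft sum = 0.76171875. Satisfied.


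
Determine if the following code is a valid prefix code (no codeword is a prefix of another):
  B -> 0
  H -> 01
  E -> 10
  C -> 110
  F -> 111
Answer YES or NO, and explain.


Checking each pair (does one codeword prefix another?):
  B='0' vs H='01': prefix -- VIOLATION

NO -- this is NOT a valid prefix code. B (0) is a prefix of H (01).


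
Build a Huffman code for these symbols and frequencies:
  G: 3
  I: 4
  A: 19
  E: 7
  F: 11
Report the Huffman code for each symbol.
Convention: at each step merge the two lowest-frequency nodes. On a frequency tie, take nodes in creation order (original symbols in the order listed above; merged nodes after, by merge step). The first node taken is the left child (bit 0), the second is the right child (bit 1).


Huffman tree construction:
Step 1: Merge G(3) + I(4) = 7
Step 2: Merge E(7) + (G+I)(7) = 14
Step 3: Merge F(11) + (E+(G+I))(14) = 25
Step 4: Merge A(19) + (F+(E+(G+I)))(25) = 44
Read each symbol's code off the tree from the root (left child = 0, right child = 1).

Codes:
  G: 1110 (length 4)
  I: 1111 (length 4)
  A: 0 (length 1)
  E: 110 (length 3)
  F: 10 (length 2)
Average code length: 90/44 = 2.0455 bits/symbol


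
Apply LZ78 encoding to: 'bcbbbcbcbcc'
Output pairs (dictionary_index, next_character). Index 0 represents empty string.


LZ78 encoding steps:
Dictionary: {0: ''}
Step 1: w='' (idx 0), next='b' -> output (0, 'b'), add 'b' as idx 1
Step 2: w='' (idx 0), next='c' -> output (0, 'c'), add 'c' as idx 2
Step 3: w='b' (idx 1), next='b' -> output (1, 'b'), add 'bb' as idx 3
Step 4: w='b' (idx 1), next='c' -> output (1, 'c'), add 'bc' as idx 4
Step 5: w='bc' (idx 4), next='b' -> output (4, 'b'), add 'bcb' as idx 5
Step 6: w='c' (idx 2), next='c' -> output (2, 'c'), add 'cc' as idx 6


Encoded: [(0, 'b'), (0, 'c'), (1, 'b'), (1, 'c'), (4, 'b'), (2, 'c')]


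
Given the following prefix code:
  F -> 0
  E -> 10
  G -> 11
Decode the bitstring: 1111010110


Decoding step by step:
Bits 11 -> G
Bits 11 -> G
Bits 0 -> F
Bits 10 -> E
Bits 11 -> G
Bits 0 -> F


Decoded message: GGFEGF


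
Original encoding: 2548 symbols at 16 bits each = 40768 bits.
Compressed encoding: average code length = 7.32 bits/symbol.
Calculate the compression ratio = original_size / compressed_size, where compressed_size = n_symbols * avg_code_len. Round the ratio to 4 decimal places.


original_size = n_symbols * orig_bits = 2548 * 16 = 40768 bits
compressed_size = n_symbols * avg_code_len = 2548 * 7.32 = 18651.36 bits
ratio = original_size / compressed_size = 40768 / 18651.36 = 2.1858

Compression ratio = 2.1858


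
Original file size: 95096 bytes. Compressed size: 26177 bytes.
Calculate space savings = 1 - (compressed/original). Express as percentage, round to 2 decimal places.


ratio = compressed/original = 26177/95096 = 0.275269
savings = 1 - ratio = 1 - 0.275269 = 0.724731
as a percentage: 0.724731 * 100 = 72.47%

Space savings = 1 - 26177/95096 = 72.47%


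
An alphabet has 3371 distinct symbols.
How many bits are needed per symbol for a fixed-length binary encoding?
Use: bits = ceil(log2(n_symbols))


log2(3371) = 11.719
Bracket: 2^11 = 2048 < 3371 <= 2^12 = 4096
So ceil(log2(3371)) = 12

bits = ceil(log2(3371)) = ceil(11.719) = 12 bits


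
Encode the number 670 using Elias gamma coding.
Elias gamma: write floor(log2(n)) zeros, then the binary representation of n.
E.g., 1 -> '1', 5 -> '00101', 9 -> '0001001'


num_bits = floor(log2(670)) + 1 = 10
leading_zeros = num_bits - 1 = 9
binary(670) = 1010011110

Elias gamma(670) = '000000000' + '1010011110' = 0000000001010011110 (19 bits)


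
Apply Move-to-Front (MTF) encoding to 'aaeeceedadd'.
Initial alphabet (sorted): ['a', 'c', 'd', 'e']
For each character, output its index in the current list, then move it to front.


MTF encoding:
'a': index 0 in ['a', 'c', 'd', 'e'] -> ['a', 'c', 'd', 'e']
'a': index 0 in ['a', 'c', 'd', 'e'] -> ['a', 'c', 'd', 'e']
'e': index 3 in ['a', 'c', 'd', 'e'] -> ['e', 'a', 'c', 'd']
'e': index 0 in ['e', 'a', 'c', 'd'] -> ['e', 'a', 'c', 'd']
'c': index 2 in ['e', 'a', 'c', 'd'] -> ['c', 'e', 'a', 'd']
'e': index 1 in ['c', 'e', 'a', 'd'] -> ['e', 'c', 'a', 'd']
'e': index 0 in ['e', 'c', 'a', 'd'] -> ['e', 'c', 'a', 'd']
'd': index 3 in ['e', 'c', 'a', 'd'] -> ['d', 'e', 'c', 'a']
'a': index 3 in ['d', 'e', 'c', 'a'] -> ['a', 'd', 'e', 'c']
'd': index 1 in ['a', 'd', 'e', 'c'] -> ['d', 'a', 'e', 'c']
'd': index 0 in ['d', 'a', 'e', 'c'] -> ['d', 'a', 'e', 'c']


Output: [0, 0, 3, 0, 2, 1, 0, 3, 3, 1, 0]


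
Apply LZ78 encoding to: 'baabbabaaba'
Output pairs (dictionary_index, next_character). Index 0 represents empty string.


LZ78 encoding steps:
Dictionary: {0: ''}
Step 1: w='' (idx 0), next='b' -> output (0, 'b'), add 'b' as idx 1
Step 2: w='' (idx 0), next='a' -> output (0, 'a'), add 'a' as idx 2
Step 3: w='a' (idx 2), next='b' -> output (2, 'b'), add 'ab' as idx 3
Step 4: w='b' (idx 1), next='a' -> output (1, 'a'), add 'ba' as idx 4
Step 5: w='ba' (idx 4), next='a' -> output (4, 'a'), add 'baa' as idx 5
Step 6: w='ba' (idx 4), end of input -> output (4, '')


Encoded: [(0, 'b'), (0, 'a'), (2, 'b'), (1, 'a'), (4, 'a'), (4, '')]


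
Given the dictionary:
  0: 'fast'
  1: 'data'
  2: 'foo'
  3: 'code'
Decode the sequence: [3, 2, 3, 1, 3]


Look up each index in the dictionary:
  3 -> 'code'
  2 -> 'foo'
  3 -> 'code'
  1 -> 'data'
  3 -> 'code'

Decoded: "code foo code data code"


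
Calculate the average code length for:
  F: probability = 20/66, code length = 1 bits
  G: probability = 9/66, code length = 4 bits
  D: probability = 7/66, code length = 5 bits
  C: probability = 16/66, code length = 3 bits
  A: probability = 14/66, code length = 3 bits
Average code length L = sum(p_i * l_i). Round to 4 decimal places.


Weighted contributions p_i * l_i:
  F: (20/66) * 1 = 20/66
  G: (9/66) * 4 = 36/66
  D: (7/66) * 5 = 35/66
  C: (16/66) * 3 = 48/66
  A: (14/66) * 3 = 42/66
Sum = (20 + 36 + 35 + 48 + 42)/66 = 181/66

L = 181/66 = 2.7424 bits/symbol


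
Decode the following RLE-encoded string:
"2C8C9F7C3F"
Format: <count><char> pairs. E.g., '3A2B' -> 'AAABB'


Expanding each <count><char> pair:
  2C -> 'CC'
  8C -> 'CCCCCCCC'
  9F -> 'FFFFFFFFF'
  7C -> 'CCCCCCC'
  3F -> 'FFF'

Decoded = CCCCCCCCCCFFFFFFFFFCCCCCCCFFF


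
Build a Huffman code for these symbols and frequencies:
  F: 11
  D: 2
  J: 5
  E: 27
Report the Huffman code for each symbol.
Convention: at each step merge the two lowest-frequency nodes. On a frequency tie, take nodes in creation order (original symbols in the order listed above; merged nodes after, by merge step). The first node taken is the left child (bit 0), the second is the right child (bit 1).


Huffman tree construction:
Step 1: Merge D(2) + J(5) = 7
Step 2: Merge (D+J)(7) + F(11) = 18
Step 3: Merge ((D+J)+F)(18) + E(27) = 45
Read each symbol's code off the tree from the root (left child = 0, right child = 1).

Codes:
  F: 01 (length 2)
  D: 000 (length 3)
  J: 001 (length 3)
  E: 1 (length 1)
Average code length: 70/45 = 1.5556 bits/symbol


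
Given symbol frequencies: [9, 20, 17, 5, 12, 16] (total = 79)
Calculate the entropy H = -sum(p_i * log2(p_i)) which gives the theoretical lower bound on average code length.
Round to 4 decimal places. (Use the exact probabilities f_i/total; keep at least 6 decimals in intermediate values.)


Per-symbol terms -p_i * log2(p_i) with p_i = f_i/79:
  p = 9/79 = 0.113924: log2(p) = -3.133856, -p*log2(p) = 0.357022
  p = 20/79 = 0.253165: log2(p) = -1.981853, -p*log2(p) = 0.501735
  p = 17/79 = 0.215190: log2(p) = -2.216318, -p*log2(p) = 0.476929
  p = 5/79 = 0.063291: log2(p) = -3.981853, -p*log2(p) = 0.252016
  p = 12/79 = 0.151899: log2(p) = -2.718818, -p*log2(p) = 0.412985
  p = 16/79 = 0.202532: log2(p) = -2.303781, -p*log2(p) = 0.466589
H = 0.357022 + 0.501735 + 0.476929 + 0.252016 + 0.412985 + 0.466589 = 2.467276

H = 2.4673 bits/symbol


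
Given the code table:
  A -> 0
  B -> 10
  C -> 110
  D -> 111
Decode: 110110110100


Decoding:
110 -> C
110 -> C
110 -> C
10 -> B
0 -> A


Result: CCCBA


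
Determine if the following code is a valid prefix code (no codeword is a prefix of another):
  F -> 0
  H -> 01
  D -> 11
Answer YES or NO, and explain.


Checking each pair (does one codeword prefix another?):
  F='0' vs H='01': prefix -- VIOLATION

NO -- this is NOT a valid prefix code. F (0) is a prefix of H (01).


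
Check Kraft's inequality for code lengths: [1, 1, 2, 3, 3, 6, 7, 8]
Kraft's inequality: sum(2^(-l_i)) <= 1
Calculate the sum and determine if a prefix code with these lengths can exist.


Sum = 2^(-1) + 2^(-1) + 2^(-2) + 2^(-3) + 2^(-3) + 2^(-6) + 2^(-7) + 2^(-8)
    = 0.5 + 0.5 + 0.25 + 0.125 + 0.125 + 0.015625 + 0.0078125 + 0.00390625
    = 391/256 = 1.52734375
Since 1.52734375 > 1, Kraft's inequality is NOT satisfied.
A prefix code with these lengths CANNOT exist.

Kraft sum = 1.52734375. Not satisfied.


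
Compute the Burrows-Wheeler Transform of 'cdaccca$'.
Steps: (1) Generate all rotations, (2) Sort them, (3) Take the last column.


Rotations (sorted):
  0: $cdaccca -> last char: a
  1: a$cdaccc -> last char: c
  2: accca$cd -> last char: d
  3: ca$cdacc -> last char: c
  4: cca$cdac -> last char: c
  5: ccca$cda -> last char: a
  6: cdaccca$ -> last char: $
  7: daccca$c -> last char: c


BWT = acdcca$c


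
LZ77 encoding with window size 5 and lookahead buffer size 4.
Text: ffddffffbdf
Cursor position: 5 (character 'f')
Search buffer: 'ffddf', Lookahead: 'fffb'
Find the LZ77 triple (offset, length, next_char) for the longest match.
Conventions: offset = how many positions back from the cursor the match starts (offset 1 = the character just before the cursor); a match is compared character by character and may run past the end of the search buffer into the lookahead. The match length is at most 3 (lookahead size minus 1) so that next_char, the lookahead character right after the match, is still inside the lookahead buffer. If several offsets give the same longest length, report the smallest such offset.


Try each offset into the search buffer:
  offset=1 (pos 4, char 'f'): match length 3
  offset=2 (pos 3, char 'd'): match length 0
  offset=3 (pos 2, char 'd'): match length 0
  offset=4 (pos 1, char 'f'): match length 1
  offset=5 (pos 0, char 'f'): match length 2
Longest match has length 3 at offset 1.
next_char = character at position 5 + 3 = 8 -> 'b'

Best match: offset=1, length=3 (matching 'fff' starting at position 4)
LZ77 triple: (1, 3, 'b')


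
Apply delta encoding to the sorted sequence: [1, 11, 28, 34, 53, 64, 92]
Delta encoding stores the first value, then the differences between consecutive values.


First value: 1
Deltas:
  11 - 1 = 10
  28 - 11 = 17
  34 - 28 = 6
  53 - 34 = 19
  64 - 53 = 11
  92 - 64 = 28


Delta encoded: [1, 10, 17, 6, 19, 11, 28]


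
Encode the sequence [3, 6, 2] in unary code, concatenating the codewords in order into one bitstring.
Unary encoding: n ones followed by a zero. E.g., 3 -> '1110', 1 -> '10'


Encode each number as n ones followed by a terminating 0:
  3 -> 1110 (4 bits)
  6 -> 1111110 (7 bits)
  2 -> 110 (3 bits)
Total length = 4 + 7 + 3 = 14 bits.

Unary([3, 6, 2]) = 11101111110110 (14 bits)


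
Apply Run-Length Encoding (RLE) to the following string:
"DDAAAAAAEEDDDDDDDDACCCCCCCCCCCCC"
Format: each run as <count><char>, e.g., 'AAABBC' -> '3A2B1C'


Scanning runs left to right:
  i=0: run of 'D' x 2 -> '2D'
  i=2: run of 'A' x 6 -> '6A'
  i=8: run of 'E' x 2 -> '2E'
  i=10: run of 'D' x 8 -> '8D'
  i=18: run of 'A' x 1 -> '1A'
  i=19: run of 'C' x 13 -> '13C'

RLE = 2D6A2E8D1A13C


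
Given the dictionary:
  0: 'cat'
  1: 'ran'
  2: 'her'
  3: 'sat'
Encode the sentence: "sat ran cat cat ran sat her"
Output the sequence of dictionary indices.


Look up each word in the dictionary:
  'sat' -> 3
  'ran' -> 1
  'cat' -> 0
  'cat' -> 0
  'ran' -> 1
  'sat' -> 3
  'her' -> 2

Encoded: [3, 1, 0, 0, 1, 3, 2]


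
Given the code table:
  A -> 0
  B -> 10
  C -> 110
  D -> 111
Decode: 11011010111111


Decoding:
110 -> C
110 -> C
10 -> B
111 -> D
111 -> D


Result: CCBDD


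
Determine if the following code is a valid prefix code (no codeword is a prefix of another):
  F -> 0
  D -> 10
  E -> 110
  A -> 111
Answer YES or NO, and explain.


Checking each pair (does one codeword prefix another?):
  F='0' vs D='10': no prefix
  F='0' vs E='110': no prefix
  F='0' vs A='111': no prefix
  D='10' vs F='0': no prefix
  D='10' vs E='110': no prefix
  D='10' vs A='111': no prefix
  E='110' vs F='0': no prefix
  E='110' vs D='10': no prefix
  E='110' vs A='111': no prefix
  A='111' vs F='0': no prefix
  A='111' vs D='10': no prefix
  A='111' vs E='110': no prefix
No violation found over all pairs.

YES -- this is a valid prefix code. No codeword is a prefix of any other codeword.


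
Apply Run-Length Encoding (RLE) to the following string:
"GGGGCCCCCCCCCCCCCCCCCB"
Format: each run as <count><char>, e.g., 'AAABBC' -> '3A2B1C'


Scanning runs left to right:
  i=0: run of 'G' x 4 -> '4G'
  i=4: run of 'C' x 17 -> '17C'
  i=21: run of 'B' x 1 -> '1B'

RLE = 4G17C1B


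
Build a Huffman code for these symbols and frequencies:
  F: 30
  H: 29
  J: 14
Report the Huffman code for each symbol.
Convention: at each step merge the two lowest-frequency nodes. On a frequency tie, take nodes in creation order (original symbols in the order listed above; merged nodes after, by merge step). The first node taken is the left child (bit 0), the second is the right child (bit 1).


Huffman tree construction:
Step 1: Merge J(14) + H(29) = 43
Step 2: Merge F(30) + (J+H)(43) = 73
Read each symbol's code off the tree from the root (left child = 0, right child = 1).

Codes:
  F: 0 (length 1)
  H: 11 (length 2)
  J: 10 (length 2)
Average code length: 116/73 = 1.5890 bits/symbol


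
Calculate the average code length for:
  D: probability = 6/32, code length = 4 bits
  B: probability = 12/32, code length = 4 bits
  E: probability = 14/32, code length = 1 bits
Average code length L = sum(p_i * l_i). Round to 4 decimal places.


Weighted contributions p_i * l_i:
  D: (6/32) * 4 = 24/32
  B: (12/32) * 4 = 48/32
  E: (14/32) * 1 = 14/32
Sum = (24 + 48 + 14)/32 = 86/32

L = 86/32 = 2.6875 bits/symbol


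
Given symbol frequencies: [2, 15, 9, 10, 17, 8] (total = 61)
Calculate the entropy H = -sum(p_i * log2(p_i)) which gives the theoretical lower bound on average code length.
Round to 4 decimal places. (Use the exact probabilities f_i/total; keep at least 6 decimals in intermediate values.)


Per-symbol terms -p_i * log2(p_i) with p_i = f_i/61:
  p = 2/61 = 0.032787: log2(p) = -4.930737, -p*log2(p) = 0.161664
  p = 15/61 = 0.245902: log2(p) = -2.023847, -p*log2(p) = 0.497667
  p = 9/61 = 0.147541: log2(p) = -2.760812, -p*log2(p) = 0.407333
  p = 10/61 = 0.163934: log2(p) = -2.608809, -p*log2(p) = 0.427674
  p = 17/61 = 0.278689: log2(p) = -1.843274, -p*log2(p) = 0.513699
  p = 8/61 = 0.131148: log2(p) = -2.930737, -p*log2(p) = 0.384359
H = 0.161664 + 0.497667 + 0.407333 + 0.427674 + 0.513699 + 0.384359 = 2.392396

H = 2.3924 bits/symbol


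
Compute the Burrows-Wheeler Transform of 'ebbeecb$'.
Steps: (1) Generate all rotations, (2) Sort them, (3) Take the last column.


Rotations (sorted):
  0: $ebbeecb -> last char: b
  1: b$ebbeec -> last char: c
  2: bbeecb$e -> last char: e
  3: beecb$eb -> last char: b
  4: cb$ebbee -> last char: e
  5: ebbeecb$ -> last char: $
  6: ecb$ebbe -> last char: e
  7: eecb$ebb -> last char: b


BWT = bcebe$eb
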